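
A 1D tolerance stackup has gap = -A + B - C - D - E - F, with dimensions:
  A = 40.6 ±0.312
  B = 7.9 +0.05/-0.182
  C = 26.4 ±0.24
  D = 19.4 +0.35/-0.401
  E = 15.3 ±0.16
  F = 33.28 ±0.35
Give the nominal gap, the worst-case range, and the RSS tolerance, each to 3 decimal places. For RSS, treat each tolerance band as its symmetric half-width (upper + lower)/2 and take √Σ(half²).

nominal=-127.080 wc=[-128.674,-125.567] rss=0.676

Stack each dimension's contribution:
  -A: nom -40.600 → Σnom=-40.600; wc +0.312/-0.312 → slack +0.312/-0.312; half-tol=0.312, Σhalf²=0.097344
  +B: nom +7.900 → Σnom=-32.700; wc +0.050/-0.182 → slack +0.362/-0.494; half-tol=0.116, Σhalf²=0.110800
  -C: nom -26.400 → Σnom=-59.100; wc +0.240/-0.240 → slack +0.602/-0.734; half-tol=0.240, Σhalf²=0.168400
  -D: nom -19.400 → Σnom=-78.500; wc +0.401/-0.350 → slack +1.003/-1.084; half-tol=0.376, Σhalf²=0.309400
  -E: nom -15.300 → Σnom=-93.800; wc +0.160/-0.160 → slack +1.163/-1.244; half-tol=0.160, Σhalf²=0.335000
  -F: nom -33.280 → Σnom=-127.080; wc +0.350/-0.350 → slack +1.513/-1.594; half-tol=0.350, Σhalf²=0.457500
Nominal = -127.080. Worst-case = [-127.080 - 1.594, -127.080 + 1.513] = [-128.674, -125.567]. RSS = √0.457500 = 0.676.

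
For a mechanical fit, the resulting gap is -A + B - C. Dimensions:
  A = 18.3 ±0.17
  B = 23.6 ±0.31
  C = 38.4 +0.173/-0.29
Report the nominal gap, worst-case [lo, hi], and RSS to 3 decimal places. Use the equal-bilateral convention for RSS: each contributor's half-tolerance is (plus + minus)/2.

Stack each dimension's contribution:
  -A: nom -18.300 → Σnom=-18.300; wc +0.170/-0.170 → slack +0.170/-0.170; half-tol=0.170, Σhalf²=0.028900
  +B: nom +23.600 → Σnom=5.300; wc +0.310/-0.310 → slack +0.480/-0.480; half-tol=0.310, Σhalf²=0.125000
  -C: nom -38.400 → Σnom=-33.100; wc +0.290/-0.173 → slack +0.770/-0.653; half-tol=0.231, Σhalf²=0.178592
Nominal = -33.100. Worst-case = [-33.100 - 0.653, -33.100 + 0.770] = [-33.753, -32.330]. RSS = √0.178592 = 0.423.

nominal=-33.100 wc=[-33.753,-32.330] rss=0.423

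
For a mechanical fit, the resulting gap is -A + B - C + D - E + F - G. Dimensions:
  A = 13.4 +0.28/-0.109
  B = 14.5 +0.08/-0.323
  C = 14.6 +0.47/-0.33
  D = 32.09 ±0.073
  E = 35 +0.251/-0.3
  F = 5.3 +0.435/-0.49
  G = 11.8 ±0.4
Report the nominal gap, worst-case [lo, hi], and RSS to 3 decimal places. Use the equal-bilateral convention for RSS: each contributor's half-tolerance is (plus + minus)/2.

nominal=-22.910 wc=[-25.197,-21.183] rss=0.833

Stack each dimension's contribution:
  -A: nom -13.400 → Σnom=-13.400; wc +0.109/-0.280 → slack +0.109/-0.280; half-tol=0.195, Σhalf²=0.037830
  +B: nom +14.500 → Σnom=1.100; wc +0.080/-0.323 → slack +0.189/-0.603; half-tol=0.202, Σhalf²=0.078433
  -C: nom -14.600 → Σnom=-13.500; wc +0.330/-0.470 → slack +0.519/-1.073; half-tol=0.400, Σhalf²=0.238433
  +D: nom +32.090 → Σnom=18.590; wc +0.073/-0.073 → slack +0.592/-1.146; half-tol=0.073, Σhalf²=0.243762
  -E: nom -35.000 → Σnom=-16.410; wc +0.300/-0.251 → slack +0.892/-1.397; half-tol=0.275, Σhalf²=0.319662
  +F: nom +5.300 → Σnom=-11.110; wc +0.435/-0.490 → slack +1.327/-1.887; half-tol=0.463, Σhalf²=0.533568
  -G: nom -11.800 → Σnom=-22.910; wc +0.400/-0.400 → slack +1.727/-2.287; half-tol=0.400, Σhalf²=0.693568
Nominal = -22.910. Worst-case = [-22.910 - 2.287, -22.910 + 1.727] = [-25.197, -21.183]. RSS = √0.693568 = 0.833.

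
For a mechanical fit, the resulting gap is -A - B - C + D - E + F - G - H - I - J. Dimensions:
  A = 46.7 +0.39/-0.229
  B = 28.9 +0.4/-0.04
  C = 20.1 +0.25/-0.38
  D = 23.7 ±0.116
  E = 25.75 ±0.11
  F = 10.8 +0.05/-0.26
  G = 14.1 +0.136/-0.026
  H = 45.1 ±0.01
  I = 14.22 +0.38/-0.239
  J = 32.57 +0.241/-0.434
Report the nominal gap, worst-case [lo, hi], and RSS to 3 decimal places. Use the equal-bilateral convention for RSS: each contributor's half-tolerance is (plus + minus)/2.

nominal=-192.940 wc=[-195.233,-191.306] rss=0.714

Stack each dimension's contribution:
  -A: nom -46.700 → Σnom=-46.700; wc +0.229/-0.390 → slack +0.229/-0.390; half-tol=0.309, Σhalf²=0.095790
  -B: nom -28.900 → Σnom=-75.600; wc +0.040/-0.400 → slack +0.269/-0.790; half-tol=0.220, Σhalf²=0.144190
  -C: nom -20.100 → Σnom=-95.700; wc +0.380/-0.250 → slack +0.649/-1.040; half-tol=0.315, Σhalf²=0.243415
  +D: nom +23.700 → Σnom=-72.000; wc +0.116/-0.116 → slack +0.765/-1.156; half-tol=0.116, Σhalf²=0.256871
  -E: nom -25.750 → Σnom=-97.750; wc +0.110/-0.110 → slack +0.875/-1.266; half-tol=0.110, Σhalf²=0.268971
  +F: nom +10.800 → Σnom=-86.950; wc +0.050/-0.260 → slack +0.925/-1.526; half-tol=0.155, Σhalf²=0.292996
  -G: nom -14.100 → Σnom=-101.050; wc +0.026/-0.136 → slack +0.951/-1.662; half-tol=0.081, Σhalf²=0.299557
  -H: nom -45.100 → Σnom=-146.150; wc +0.010/-0.010 → slack +0.961/-1.672; half-tol=0.010, Σhalf²=0.299657
  -I: nom -14.220 → Σnom=-160.370; wc +0.239/-0.380 → slack +1.200/-2.052; half-tol=0.309, Σhalf²=0.395447
  -J: nom -32.570 → Σnom=-192.940; wc +0.434/-0.241 → slack +1.634/-2.293; half-tol=0.338, Σhalf²=0.509354
Nominal = -192.940. Worst-case = [-192.940 - 2.293, -192.940 + 1.634] = [-195.233, -191.306]. RSS = √0.509354 = 0.714.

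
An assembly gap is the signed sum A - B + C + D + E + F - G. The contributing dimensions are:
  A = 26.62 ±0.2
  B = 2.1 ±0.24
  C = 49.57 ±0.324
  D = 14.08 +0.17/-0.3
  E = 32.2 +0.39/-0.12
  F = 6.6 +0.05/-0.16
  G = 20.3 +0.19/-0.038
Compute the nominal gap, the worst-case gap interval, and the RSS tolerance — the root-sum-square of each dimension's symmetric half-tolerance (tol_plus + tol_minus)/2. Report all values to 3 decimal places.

Stack each dimension's contribution:
  +A: nom +26.620 → Σnom=26.620; wc +0.200/-0.200 → slack +0.200/-0.200; half-tol=0.200, Σhalf²=0.040000
  -B: nom -2.100 → Σnom=24.520; wc +0.240/-0.240 → slack +0.440/-0.440; half-tol=0.240, Σhalf²=0.097600
  +C: nom +49.570 → Σnom=74.090; wc +0.324/-0.324 → slack +0.764/-0.764; half-tol=0.324, Σhalf²=0.202576
  +D: nom +14.080 → Σnom=88.170; wc +0.170/-0.300 → slack +0.934/-1.064; half-tol=0.235, Σhalf²=0.257801
  +E: nom +32.200 → Σnom=120.370; wc +0.390/-0.120 → slack +1.324/-1.184; half-tol=0.255, Σhalf²=0.322826
  +F: nom +6.600 → Σnom=126.970; wc +0.050/-0.160 → slack +1.374/-1.344; half-tol=0.105, Σhalf²=0.333851
  -G: nom -20.300 → Σnom=106.670; wc +0.038/-0.190 → slack +1.412/-1.534; half-tol=0.114, Σhalf²=0.346847
Nominal = 106.670. Worst-case = [106.670 - 1.534, 106.670 + 1.412] = [105.136, 108.082]. RSS = √0.346847 = 0.589.

nominal=106.670 wc=[105.136,108.082] rss=0.589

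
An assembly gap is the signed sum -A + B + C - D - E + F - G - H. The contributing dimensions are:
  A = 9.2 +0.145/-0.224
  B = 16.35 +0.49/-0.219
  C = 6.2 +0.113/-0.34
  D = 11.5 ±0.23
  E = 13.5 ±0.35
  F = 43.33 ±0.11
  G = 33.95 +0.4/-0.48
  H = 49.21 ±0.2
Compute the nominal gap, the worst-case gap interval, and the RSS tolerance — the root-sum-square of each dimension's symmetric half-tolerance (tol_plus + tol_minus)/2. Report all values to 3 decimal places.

nominal=-51.480 wc=[-53.474,-49.283] rss=0.795

Stack each dimension's contribution:
  -A: nom -9.200 → Σnom=-9.200; wc +0.224/-0.145 → slack +0.224/-0.145; half-tol=0.184, Σhalf²=0.034040
  +B: nom +16.350 → Σnom=7.150; wc +0.490/-0.219 → slack +0.714/-0.364; half-tol=0.354, Σhalf²=0.159710
  +C: nom +6.200 → Σnom=13.350; wc +0.113/-0.340 → slack +0.827/-0.704; half-tol=0.227, Σhalf²=0.211013
  -D: nom -11.500 → Σnom=1.850; wc +0.230/-0.230 → slack +1.057/-0.934; half-tol=0.230, Σhalf²=0.263913
  -E: nom -13.500 → Σnom=-11.650; wc +0.350/-0.350 → slack +1.407/-1.284; half-tol=0.350, Σhalf²=0.386413
  +F: nom +43.330 → Σnom=31.680; wc +0.110/-0.110 → slack +1.517/-1.394; half-tol=0.110, Σhalf²=0.398513
  -G: nom -33.950 → Σnom=-2.270; wc +0.480/-0.400 → slack +1.997/-1.794; half-tol=0.440, Σhalf²=0.592113
  -H: nom -49.210 → Σnom=-51.480; wc +0.200/-0.200 → slack +2.197/-1.994; half-tol=0.200, Σhalf²=0.632113
Nominal = -51.480. Worst-case = [-51.480 - 1.994, -51.480 + 2.197] = [-53.474, -49.283]. RSS = √0.632113 = 0.795.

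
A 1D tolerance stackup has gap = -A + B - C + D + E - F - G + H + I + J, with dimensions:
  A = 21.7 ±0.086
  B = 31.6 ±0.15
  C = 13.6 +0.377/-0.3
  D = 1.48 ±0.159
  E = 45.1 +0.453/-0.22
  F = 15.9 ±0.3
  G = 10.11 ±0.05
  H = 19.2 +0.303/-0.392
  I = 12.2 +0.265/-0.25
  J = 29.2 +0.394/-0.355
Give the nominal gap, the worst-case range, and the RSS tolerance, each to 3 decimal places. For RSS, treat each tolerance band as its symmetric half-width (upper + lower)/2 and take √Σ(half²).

Stack each dimension's contribution:
  -A: nom -21.700 → Σnom=-21.700; wc +0.086/-0.086 → slack +0.086/-0.086; half-tol=0.086, Σhalf²=0.007396
  +B: nom +31.600 → Σnom=9.900; wc +0.150/-0.150 → slack +0.236/-0.236; half-tol=0.150, Σhalf²=0.029896
  -C: nom -13.600 → Σnom=-3.700; wc +0.300/-0.377 → slack +0.536/-0.613; half-tol=0.339, Σhalf²=0.144478
  +D: nom +1.480 → Σnom=-2.220; wc +0.159/-0.159 → slack +0.695/-0.772; half-tol=0.159, Σhalf²=0.169759
  +E: nom +45.100 → Σnom=42.880; wc +0.453/-0.220 → slack +1.148/-0.992; half-tol=0.337, Σhalf²=0.282992
  -F: nom -15.900 → Σnom=26.980; wc +0.300/-0.300 → slack +1.448/-1.292; half-tol=0.300, Σhalf²=0.372992
  -G: nom -10.110 → Σnom=16.870; wc +0.050/-0.050 → slack +1.498/-1.342; half-tol=0.050, Σhalf²=0.375492
  +H: nom +19.200 → Σnom=36.070; wc +0.303/-0.392 → slack +1.801/-1.734; half-tol=0.348, Σhalf²=0.496248
  +I: nom +12.200 → Σnom=48.270; wc +0.265/-0.250 → slack +2.066/-1.984; half-tol=0.258, Σhalf²=0.562554
  +J: nom +29.200 → Σnom=77.470; wc +0.394/-0.355 → slack +2.460/-2.339; half-tol=0.374, Σhalf²=0.702804
Nominal = 77.470. Worst-case = [77.470 - 2.339, 77.470 + 2.460] = [75.131, 79.930]. RSS = √0.702804 = 0.838.

nominal=77.470 wc=[75.131,79.930] rss=0.838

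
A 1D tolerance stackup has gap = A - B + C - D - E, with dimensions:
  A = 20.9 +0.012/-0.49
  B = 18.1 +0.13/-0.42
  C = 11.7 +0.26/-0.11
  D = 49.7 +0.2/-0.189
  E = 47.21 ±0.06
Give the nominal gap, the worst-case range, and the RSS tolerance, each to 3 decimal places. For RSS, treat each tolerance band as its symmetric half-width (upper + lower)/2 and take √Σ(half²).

Stack each dimension's contribution:
  +A: nom +20.900 → Σnom=20.900; wc +0.012/-0.490 → slack +0.012/-0.490; half-tol=0.251, Σhalf²=0.063001
  -B: nom -18.100 → Σnom=2.800; wc +0.420/-0.130 → slack +0.432/-0.620; half-tol=0.275, Σhalf²=0.138626
  +C: nom +11.700 → Σnom=14.500; wc +0.260/-0.110 → slack +0.692/-0.730; half-tol=0.185, Σhalf²=0.172851
  -D: nom -49.700 → Σnom=-35.200; wc +0.189/-0.200 → slack +0.881/-0.930; half-tol=0.195, Σhalf²=0.210681
  -E: nom -47.210 → Σnom=-82.410; wc +0.060/-0.060 → slack +0.941/-0.990; half-tol=0.060, Σhalf²=0.214281
Nominal = -82.410. Worst-case = [-82.410 - 0.990, -82.410 + 0.941] = [-83.400, -81.469]. RSS = √0.214281 = 0.463.

nominal=-82.410 wc=[-83.400,-81.469] rss=0.463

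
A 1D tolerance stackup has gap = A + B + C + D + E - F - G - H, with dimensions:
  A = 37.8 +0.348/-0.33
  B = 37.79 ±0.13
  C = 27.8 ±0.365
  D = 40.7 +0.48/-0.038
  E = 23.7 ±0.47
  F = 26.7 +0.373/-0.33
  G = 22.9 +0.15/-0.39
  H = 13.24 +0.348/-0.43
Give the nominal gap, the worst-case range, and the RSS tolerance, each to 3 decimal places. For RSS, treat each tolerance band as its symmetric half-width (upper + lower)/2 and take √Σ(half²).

Stack each dimension's contribution:
  +A: nom +37.800 → Σnom=37.800; wc +0.348/-0.330 → slack +0.348/-0.330; half-tol=0.339, Σhalf²=0.114921
  +B: nom +37.790 → Σnom=75.590; wc +0.130/-0.130 → slack +0.478/-0.460; half-tol=0.130, Σhalf²=0.131821
  +C: nom +27.800 → Σnom=103.390; wc +0.365/-0.365 → slack +0.843/-0.825; half-tol=0.365, Σhalf²=0.265046
  +D: nom +40.700 → Σnom=144.090; wc +0.480/-0.038 → slack +1.323/-0.863; half-tol=0.259, Σhalf²=0.332127
  +E: nom +23.700 → Σnom=167.790; wc +0.470/-0.470 → slack +1.793/-1.333; half-tol=0.470, Σhalf²=0.553027
  -F: nom -26.700 → Σnom=141.090; wc +0.330/-0.373 → slack +2.123/-1.706; half-tol=0.352, Σhalf²=0.676579
  -G: nom -22.900 → Σnom=118.190; wc +0.390/-0.150 → slack +2.513/-1.856; half-tol=0.270, Σhalf²=0.749479
  -H: nom -13.240 → Σnom=104.950; wc +0.430/-0.348 → slack +2.943/-2.204; half-tol=0.389, Σhalf²=0.900800
Nominal = 104.950. Worst-case = [104.950 - 2.204, 104.950 + 2.943] = [102.746, 107.893]. RSS = √0.900800 = 0.949.

nominal=104.950 wc=[102.746,107.893] rss=0.949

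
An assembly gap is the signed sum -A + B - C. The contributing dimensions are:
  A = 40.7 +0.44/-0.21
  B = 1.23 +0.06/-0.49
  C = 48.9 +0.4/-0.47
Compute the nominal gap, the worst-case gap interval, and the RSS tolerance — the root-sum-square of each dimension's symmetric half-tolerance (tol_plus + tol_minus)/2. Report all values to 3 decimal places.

Stack each dimension's contribution:
  -A: nom -40.700 → Σnom=-40.700; wc +0.210/-0.440 → slack +0.210/-0.440; half-tol=0.325, Σhalf²=0.105625
  +B: nom +1.230 → Σnom=-39.470; wc +0.060/-0.490 → slack +0.270/-0.930; half-tol=0.275, Σhalf²=0.181250
  -C: nom -48.900 → Σnom=-88.370; wc +0.470/-0.400 → slack +0.740/-1.330; half-tol=0.435, Σhalf²=0.370475
Nominal = -88.370. Worst-case = [-88.370 - 1.330, -88.370 + 0.740] = [-89.700, -87.630]. RSS = √0.370475 = 0.609.

nominal=-88.370 wc=[-89.700,-87.630] rss=0.609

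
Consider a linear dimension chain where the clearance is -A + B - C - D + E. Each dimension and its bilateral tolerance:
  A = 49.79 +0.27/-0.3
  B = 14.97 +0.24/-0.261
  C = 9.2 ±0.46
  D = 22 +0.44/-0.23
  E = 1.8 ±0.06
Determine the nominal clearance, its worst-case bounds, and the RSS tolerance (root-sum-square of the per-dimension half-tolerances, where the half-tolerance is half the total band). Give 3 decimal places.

nominal=-64.220 wc=[-65.711,-62.930] rss=0.687

Stack each dimension's contribution:
  -A: nom -49.790 → Σnom=-49.790; wc +0.300/-0.270 → slack +0.300/-0.270; half-tol=0.285, Σhalf²=0.081225
  +B: nom +14.970 → Σnom=-34.820; wc +0.240/-0.261 → slack +0.540/-0.531; half-tol=0.251, Σhalf²=0.143975
  -C: nom -9.200 → Σnom=-44.020; wc +0.460/-0.460 → slack +1.000/-0.991; half-tol=0.460, Σhalf²=0.355575
  -D: nom -22.000 → Σnom=-66.020; wc +0.230/-0.440 → slack +1.230/-1.431; half-tol=0.335, Σhalf²=0.467800
  +E: nom +1.800 → Σnom=-64.220; wc +0.060/-0.060 → slack +1.290/-1.491; half-tol=0.060, Σhalf²=0.471400
Nominal = -64.220. Worst-case = [-64.220 - 1.491, -64.220 + 1.290] = [-65.711, -62.930]. RSS = √0.471400 = 0.687.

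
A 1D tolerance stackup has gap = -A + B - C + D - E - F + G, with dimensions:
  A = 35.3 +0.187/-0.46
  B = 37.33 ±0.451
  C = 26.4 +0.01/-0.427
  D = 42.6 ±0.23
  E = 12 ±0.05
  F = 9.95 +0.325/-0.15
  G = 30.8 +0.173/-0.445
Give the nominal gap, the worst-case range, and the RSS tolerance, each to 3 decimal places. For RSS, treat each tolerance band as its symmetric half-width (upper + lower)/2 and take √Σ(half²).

Stack each dimension's contribution:
  -A: nom -35.300 → Σnom=-35.300; wc +0.460/-0.187 → slack +0.460/-0.187; half-tol=0.324, Σhalf²=0.104652
  +B: nom +37.330 → Σnom=2.030; wc +0.451/-0.451 → slack +0.911/-0.638; half-tol=0.451, Σhalf²=0.308053
  -C: nom -26.400 → Σnom=-24.370; wc +0.427/-0.010 → slack +1.338/-0.648; half-tol=0.218, Σhalf²=0.355795
  +D: nom +42.600 → Σnom=18.230; wc +0.230/-0.230 → slack +1.568/-0.878; half-tol=0.230, Σhalf²=0.408695
  -E: nom -12.000 → Σnom=6.230; wc +0.050/-0.050 → slack +1.618/-0.928; half-tol=0.050, Σhalf²=0.411195
  -F: nom -9.950 → Σnom=-3.720; wc +0.150/-0.325 → slack +1.768/-1.253; half-tol=0.237, Σhalf²=0.467602
  +G: nom +30.800 → Σnom=27.080; wc +0.173/-0.445 → slack +1.941/-1.698; half-tol=0.309, Σhalf²=0.563083
Nominal = 27.080. Worst-case = [27.080 - 1.698, 27.080 + 1.941] = [25.382, 29.021]. RSS = √0.563083 = 0.750.

nominal=27.080 wc=[25.382,29.021] rss=0.750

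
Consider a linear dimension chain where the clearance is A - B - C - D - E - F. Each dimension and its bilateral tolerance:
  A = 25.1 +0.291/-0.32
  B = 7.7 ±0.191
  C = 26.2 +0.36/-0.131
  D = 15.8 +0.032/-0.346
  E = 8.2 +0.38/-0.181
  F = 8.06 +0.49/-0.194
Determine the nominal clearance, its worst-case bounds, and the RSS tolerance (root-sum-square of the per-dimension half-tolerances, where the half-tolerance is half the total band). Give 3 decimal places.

Stack each dimension's contribution:
  +A: nom +25.100 → Σnom=25.100; wc +0.291/-0.320 → slack +0.291/-0.320; half-tol=0.305, Σhalf²=0.093330
  -B: nom -7.700 → Σnom=17.400; wc +0.191/-0.191 → slack +0.482/-0.511; half-tol=0.191, Σhalf²=0.129811
  -C: nom -26.200 → Σnom=-8.800; wc +0.131/-0.360 → slack +0.613/-0.871; half-tol=0.245, Σhalf²=0.190081
  -D: nom -15.800 → Σnom=-24.600; wc +0.346/-0.032 → slack +0.959/-0.903; half-tol=0.189, Σhalf²=0.225802
  -E: nom -8.200 → Σnom=-32.800; wc +0.181/-0.380 → slack +1.140/-1.283; half-tol=0.280, Σhalf²=0.304483
  -F: nom -8.060 → Σnom=-40.860; wc +0.194/-0.490 → slack +1.334/-1.773; half-tol=0.342, Σhalf²=0.421447
Nominal = -40.860. Worst-case = [-40.860 - 1.773, -40.860 + 1.334] = [-42.633, -39.526]. RSS = √0.421447 = 0.649.

nominal=-40.860 wc=[-42.633,-39.526] rss=0.649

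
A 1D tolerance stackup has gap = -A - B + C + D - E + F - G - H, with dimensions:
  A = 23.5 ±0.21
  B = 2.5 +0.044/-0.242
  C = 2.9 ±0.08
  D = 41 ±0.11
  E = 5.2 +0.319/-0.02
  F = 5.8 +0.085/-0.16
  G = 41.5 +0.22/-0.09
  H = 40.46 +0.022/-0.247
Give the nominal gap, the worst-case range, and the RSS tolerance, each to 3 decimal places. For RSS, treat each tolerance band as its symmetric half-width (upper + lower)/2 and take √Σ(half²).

Stack each dimension's contribution:
  -A: nom -23.500 → Σnom=-23.500; wc +0.210/-0.210 → slack +0.210/-0.210; half-tol=0.210, Σhalf²=0.044100
  -B: nom -2.500 → Σnom=-26.000; wc +0.242/-0.044 → slack +0.452/-0.254; half-tol=0.143, Σhalf²=0.064549
  +C: nom +2.900 → Σnom=-23.100; wc +0.080/-0.080 → slack +0.532/-0.334; half-tol=0.080, Σhalf²=0.070949
  +D: nom +41.000 → Σnom=17.900; wc +0.110/-0.110 → slack +0.642/-0.444; half-tol=0.110, Σhalf²=0.083049
  -E: nom -5.200 → Σnom=12.700; wc +0.020/-0.319 → slack +0.662/-0.763; half-tol=0.170, Σhalf²=0.111779
  +F: nom +5.800 → Σnom=18.500; wc +0.085/-0.160 → slack +0.747/-0.923; half-tol=0.122, Σhalf²=0.126785
  -G: nom -41.500 → Σnom=-23.000; wc +0.090/-0.220 → slack +0.837/-1.143; half-tol=0.155, Σhalf²=0.150810
  -H: nom -40.460 → Σnom=-63.460; wc +0.247/-0.022 → slack +1.084/-1.165; half-tol=0.135, Σhalf²=0.168901
Nominal = -63.460. Worst-case = [-63.460 - 1.165, -63.460 + 1.084] = [-64.625, -62.376]. RSS = √0.168901 = 0.411.

nominal=-63.460 wc=[-64.625,-62.376] rss=0.411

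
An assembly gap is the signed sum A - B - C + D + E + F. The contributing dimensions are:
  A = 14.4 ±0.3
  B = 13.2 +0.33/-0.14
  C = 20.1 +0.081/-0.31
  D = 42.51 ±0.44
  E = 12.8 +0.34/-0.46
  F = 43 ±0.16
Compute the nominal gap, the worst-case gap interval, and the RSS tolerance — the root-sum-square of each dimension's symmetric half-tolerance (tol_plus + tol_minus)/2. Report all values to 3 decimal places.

Stack each dimension's contribution:
  +A: nom +14.400 → Σnom=14.400; wc +0.300/-0.300 → slack +0.300/-0.300; half-tol=0.300, Σhalf²=0.090000
  -B: nom -13.200 → Σnom=1.200; wc +0.140/-0.330 → slack +0.440/-0.630; half-tol=0.235, Σhalf²=0.145225
  -C: nom -20.100 → Σnom=-18.900; wc +0.310/-0.081 → slack +0.750/-0.711; half-tol=0.196, Σhalf²=0.183445
  +D: nom +42.510 → Σnom=23.610; wc +0.440/-0.440 → slack +1.190/-1.151; half-tol=0.440, Σhalf²=0.377045
  +E: nom +12.800 → Σnom=36.410; wc +0.340/-0.460 → slack +1.530/-1.611; half-tol=0.400, Σhalf²=0.537045
  +F: nom +43.000 → Σnom=79.410; wc +0.160/-0.160 → slack +1.690/-1.771; half-tol=0.160, Σhalf²=0.562645
Nominal = 79.410. Worst-case = [79.410 - 1.771, 79.410 + 1.690] = [77.639, 81.100]. RSS = √0.562645 = 0.750.

nominal=79.410 wc=[77.639,81.100] rss=0.750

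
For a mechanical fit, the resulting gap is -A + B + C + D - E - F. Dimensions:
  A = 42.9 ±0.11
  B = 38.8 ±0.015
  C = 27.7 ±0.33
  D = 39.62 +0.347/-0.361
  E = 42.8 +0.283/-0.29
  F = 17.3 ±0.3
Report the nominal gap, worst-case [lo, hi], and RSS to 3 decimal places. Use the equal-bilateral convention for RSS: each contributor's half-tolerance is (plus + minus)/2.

Stack each dimension's contribution:
  -A: nom -42.900 → Σnom=-42.900; wc +0.110/-0.110 → slack +0.110/-0.110; half-tol=0.110, Σhalf²=0.012100
  +B: nom +38.800 → Σnom=-4.100; wc +0.015/-0.015 → slack +0.125/-0.125; half-tol=0.015, Σhalf²=0.012325
  +C: nom +27.700 → Σnom=23.600; wc +0.330/-0.330 → slack +0.455/-0.455; half-tol=0.330, Σhalf²=0.121225
  +D: nom +39.620 → Σnom=63.220; wc +0.347/-0.361 → slack +0.802/-0.816; half-tol=0.354, Σhalf²=0.246541
  -E: nom -42.800 → Σnom=20.420; wc +0.290/-0.283 → slack +1.092/-1.099; half-tol=0.286, Σhalf²=0.328623
  -F: nom -17.300 → Σnom=3.120; wc +0.300/-0.300 → slack +1.392/-1.399; half-tol=0.300, Σhalf²=0.418623
Nominal = 3.120. Worst-case = [3.120 - 1.399, 3.120 + 1.392] = [1.721, 4.512]. RSS = √0.418623 = 0.647.

nominal=3.120 wc=[1.721,4.512] rss=0.647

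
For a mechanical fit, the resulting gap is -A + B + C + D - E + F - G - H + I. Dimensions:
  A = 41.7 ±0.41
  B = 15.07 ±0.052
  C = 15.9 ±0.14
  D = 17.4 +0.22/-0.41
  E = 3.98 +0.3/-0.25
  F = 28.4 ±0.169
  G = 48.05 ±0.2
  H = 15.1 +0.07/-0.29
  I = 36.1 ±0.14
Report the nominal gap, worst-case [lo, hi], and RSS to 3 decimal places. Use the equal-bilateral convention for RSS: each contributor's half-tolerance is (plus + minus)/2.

Stack each dimension's contribution:
  -A: nom -41.700 → Σnom=-41.700; wc +0.410/-0.410 → slack +0.410/-0.410; half-tol=0.410, Σhalf²=0.168100
  +B: nom +15.070 → Σnom=-26.630; wc +0.052/-0.052 → slack +0.462/-0.462; half-tol=0.052, Σhalf²=0.170804
  +C: nom +15.900 → Σnom=-10.730; wc +0.140/-0.140 → slack +0.602/-0.602; half-tol=0.140, Σhalf²=0.190404
  +D: nom +17.400 → Σnom=6.670; wc +0.220/-0.410 → slack +0.822/-1.012; half-tol=0.315, Σhalf²=0.289629
  -E: nom -3.980 → Σnom=2.690; wc +0.250/-0.300 → slack +1.072/-1.312; half-tol=0.275, Σhalf²=0.365254
  +F: nom +28.400 → Σnom=31.090; wc +0.169/-0.169 → slack +1.241/-1.481; half-tol=0.169, Σhalf²=0.393815
  -G: nom -48.050 → Σnom=-16.960; wc +0.200/-0.200 → slack +1.441/-1.681; half-tol=0.200, Σhalf²=0.433815
  -H: nom -15.100 → Σnom=-32.060; wc +0.290/-0.070 → slack +1.731/-1.751; half-tol=0.180, Σhalf²=0.466215
  +I: nom +36.100 → Σnom=4.040; wc +0.140/-0.140 → slack +1.871/-1.891; half-tol=0.140, Σhalf²=0.485815
Nominal = 4.040. Worst-case = [4.040 - 1.891, 4.040 + 1.871] = [2.149, 5.911]. RSS = √0.485815 = 0.697.

nominal=4.040 wc=[2.149,5.911] rss=0.697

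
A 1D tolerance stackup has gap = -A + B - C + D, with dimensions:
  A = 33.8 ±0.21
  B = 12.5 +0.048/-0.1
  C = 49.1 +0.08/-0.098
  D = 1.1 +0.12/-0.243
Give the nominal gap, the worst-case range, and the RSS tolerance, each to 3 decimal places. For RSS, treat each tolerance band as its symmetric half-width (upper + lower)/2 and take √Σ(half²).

nominal=-69.300 wc=[-69.933,-68.824] rss=0.301

Stack each dimension's contribution:
  -A: nom -33.800 → Σnom=-33.800; wc +0.210/-0.210 → slack +0.210/-0.210; half-tol=0.210, Σhalf²=0.044100
  +B: nom +12.500 → Σnom=-21.300; wc +0.048/-0.100 → slack +0.258/-0.310; half-tol=0.074, Σhalf²=0.049576
  -C: nom -49.100 → Σnom=-70.400; wc +0.098/-0.080 → slack +0.356/-0.390; half-tol=0.089, Σhalf²=0.057497
  +D: nom +1.100 → Σnom=-69.300; wc +0.120/-0.243 → slack +0.476/-0.633; half-tol=0.181, Σhalf²=0.090439
Nominal = -69.300. Worst-case = [-69.300 - 0.633, -69.300 + 0.476] = [-69.933, -68.824]. RSS = √0.090439 = 0.301.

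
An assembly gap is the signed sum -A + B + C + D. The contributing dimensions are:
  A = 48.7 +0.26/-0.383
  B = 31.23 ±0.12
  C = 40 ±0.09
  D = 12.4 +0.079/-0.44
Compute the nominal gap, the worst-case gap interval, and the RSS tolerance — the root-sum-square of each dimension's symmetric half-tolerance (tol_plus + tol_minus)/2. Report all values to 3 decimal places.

Stack each dimension's contribution:
  -A: nom -48.700 → Σnom=-48.700; wc +0.383/-0.260 → slack +0.383/-0.260; half-tol=0.322, Σhalf²=0.103362
  +B: nom +31.230 → Σnom=-17.470; wc +0.120/-0.120 → slack +0.503/-0.380; half-tol=0.120, Σhalf²=0.117762
  +C: nom +40.000 → Σnom=22.530; wc +0.090/-0.090 → slack +0.593/-0.470; half-tol=0.090, Σhalf²=0.125862
  +D: nom +12.400 → Σnom=34.930; wc +0.079/-0.440 → slack +0.672/-0.910; half-tol=0.260, Σhalf²=0.193202
Nominal = 34.930. Worst-case = [34.930 - 0.910, 34.930 + 0.672] = [34.020, 35.602]. RSS = √0.193202 = 0.440.

nominal=34.930 wc=[34.020,35.602] rss=0.440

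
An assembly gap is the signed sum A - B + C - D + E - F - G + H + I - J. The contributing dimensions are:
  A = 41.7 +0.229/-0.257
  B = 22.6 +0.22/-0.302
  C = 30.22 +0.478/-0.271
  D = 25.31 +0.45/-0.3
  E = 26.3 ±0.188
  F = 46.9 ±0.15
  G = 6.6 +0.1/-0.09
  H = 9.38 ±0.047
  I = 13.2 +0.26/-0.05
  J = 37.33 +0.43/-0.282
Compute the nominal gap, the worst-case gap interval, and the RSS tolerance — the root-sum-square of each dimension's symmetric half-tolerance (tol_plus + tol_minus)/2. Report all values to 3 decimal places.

nominal=-17.940 wc=[-20.103,-15.614] rss=0.792

Stack each dimension's contribution:
  +A: nom +41.700 → Σnom=41.700; wc +0.229/-0.257 → slack +0.229/-0.257; half-tol=0.243, Σhalf²=0.059049
  -B: nom -22.600 → Σnom=19.100; wc +0.302/-0.220 → slack +0.531/-0.477; half-tol=0.261, Σhalf²=0.127170
  +C: nom +30.220 → Σnom=49.320; wc +0.478/-0.271 → slack +1.009/-0.748; half-tol=0.374, Σhalf²=0.267420
  -D: nom -25.310 → Σnom=24.010; wc +0.300/-0.450 → slack +1.309/-1.198; half-tol=0.375, Σhalf²=0.408045
  +E: nom +26.300 → Σnom=50.310; wc +0.188/-0.188 → slack +1.497/-1.386; half-tol=0.188, Σhalf²=0.443389
  -F: nom -46.900 → Σnom=3.410; wc +0.150/-0.150 → slack +1.647/-1.536; half-tol=0.150, Σhalf²=0.465889
  -G: nom -6.600 → Σnom=-3.190; wc +0.090/-0.100 → slack +1.737/-1.636; half-tol=0.095, Σhalf²=0.474914
  +H: nom +9.380 → Σnom=6.190; wc +0.047/-0.047 → slack +1.784/-1.683; half-tol=0.047, Σhalf²=0.477123
  +I: nom +13.200 → Σnom=19.390; wc +0.260/-0.050 → slack +2.044/-1.733; half-tol=0.155, Σhalf²=0.501148
  -J: nom -37.330 → Σnom=-17.940; wc +0.282/-0.430 → slack +2.326/-2.163; half-tol=0.356, Σhalf²=0.627884
Nominal = -17.940. Worst-case = [-17.940 - 2.163, -17.940 + 2.326] = [-20.103, -15.614]. RSS = √0.627884 = 0.792.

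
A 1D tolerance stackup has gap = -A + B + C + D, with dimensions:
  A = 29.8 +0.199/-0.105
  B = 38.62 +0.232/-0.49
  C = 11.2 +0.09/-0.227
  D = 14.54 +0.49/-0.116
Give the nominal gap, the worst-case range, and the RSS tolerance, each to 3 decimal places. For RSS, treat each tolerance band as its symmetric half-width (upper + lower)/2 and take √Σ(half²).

nominal=34.560 wc=[33.528,35.477] rss=0.520

Stack each dimension's contribution:
  -A: nom -29.800 → Σnom=-29.800; wc +0.105/-0.199 → slack +0.105/-0.199; half-tol=0.152, Σhalf²=0.023104
  +B: nom +38.620 → Σnom=8.820; wc +0.232/-0.490 → slack +0.337/-0.689; half-tol=0.361, Σhalf²=0.153425
  +C: nom +11.200 → Σnom=20.020; wc +0.090/-0.227 → slack +0.427/-0.916; half-tol=0.159, Σhalf²=0.178547
  +D: nom +14.540 → Σnom=34.560; wc +0.490/-0.116 → slack +0.917/-1.032; half-tol=0.303, Σhalf²=0.270356
Nominal = 34.560. Worst-case = [34.560 - 1.032, 34.560 + 0.917] = [33.528, 35.477]. RSS = √0.270356 = 0.520.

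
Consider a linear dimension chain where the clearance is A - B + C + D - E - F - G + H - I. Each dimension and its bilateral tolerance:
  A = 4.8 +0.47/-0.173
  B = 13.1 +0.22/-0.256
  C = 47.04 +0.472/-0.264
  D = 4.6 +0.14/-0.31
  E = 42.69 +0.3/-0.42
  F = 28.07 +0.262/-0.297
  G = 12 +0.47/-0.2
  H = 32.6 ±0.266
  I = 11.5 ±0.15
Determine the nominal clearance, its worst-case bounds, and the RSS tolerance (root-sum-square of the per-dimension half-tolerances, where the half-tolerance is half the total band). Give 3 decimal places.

nominal=-18.320 wc=[-20.735,-15.649] rss=0.871

Stack each dimension's contribution:
  +A: nom +4.800 → Σnom=4.800; wc +0.470/-0.173 → slack +0.470/-0.173; half-tol=0.322, Σhalf²=0.103362
  -B: nom -13.100 → Σnom=-8.300; wc +0.256/-0.220 → slack +0.726/-0.393; half-tol=0.238, Σhalf²=0.160006
  +C: nom +47.040 → Σnom=38.740; wc +0.472/-0.264 → slack +1.198/-0.657; half-tol=0.368, Σhalf²=0.295430
  +D: nom +4.600 → Σnom=43.340; wc +0.140/-0.310 → slack +1.338/-0.967; half-tol=0.225, Σhalf²=0.346055
  -E: nom -42.690 → Σnom=0.650; wc +0.420/-0.300 → slack +1.758/-1.267; half-tol=0.360, Σhalf²=0.475655
  -F: nom -28.070 → Σnom=-27.420; wc +0.297/-0.262 → slack +2.055/-1.529; half-tol=0.279, Σhalf²=0.553775
  -G: nom -12.000 → Σnom=-39.420; wc +0.200/-0.470 → slack +2.255/-1.999; half-tol=0.335, Σhalf²=0.666000
  +H: nom +32.600 → Σnom=-6.820; wc +0.266/-0.266 → slack +2.521/-2.265; half-tol=0.266, Σhalf²=0.736757
  -I: nom -11.500 → Σnom=-18.320; wc +0.150/-0.150 → slack +2.671/-2.415; half-tol=0.150, Σhalf²=0.759257
Nominal = -18.320. Worst-case = [-18.320 - 2.415, -18.320 + 2.671] = [-20.735, -15.649]. RSS = √0.759257 = 0.871.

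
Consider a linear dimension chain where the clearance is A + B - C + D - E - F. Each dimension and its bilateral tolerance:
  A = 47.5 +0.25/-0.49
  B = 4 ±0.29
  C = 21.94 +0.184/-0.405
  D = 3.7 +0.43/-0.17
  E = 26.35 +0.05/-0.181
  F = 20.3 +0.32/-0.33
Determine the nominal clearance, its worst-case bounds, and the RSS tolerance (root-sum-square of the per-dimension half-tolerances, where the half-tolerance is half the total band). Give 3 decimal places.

Stack each dimension's contribution:
  +A: nom +47.500 → Σnom=47.500; wc +0.250/-0.490 → slack +0.250/-0.490; half-tol=0.370, Σhalf²=0.136900
  +B: nom +4.000 → Σnom=51.500; wc +0.290/-0.290 → slack +0.540/-0.780; half-tol=0.290, Σhalf²=0.221000
  -C: nom -21.940 → Σnom=29.560; wc +0.405/-0.184 → slack +0.945/-0.964; half-tol=0.294, Σhalf²=0.307730
  +D: nom +3.700 → Σnom=33.260; wc +0.430/-0.170 → slack +1.375/-1.134; half-tol=0.300, Σhalf²=0.397730
  -E: nom -26.350 → Σnom=6.910; wc +0.181/-0.050 → slack +1.556/-1.184; half-tol=0.115, Σhalf²=0.411070
  -F: nom -20.300 → Σnom=-13.390; wc +0.330/-0.320 → slack +1.886/-1.504; half-tol=0.325, Σhalf²=0.516695
Nominal = -13.390. Worst-case = [-13.390 - 1.504, -13.390 + 1.886] = [-14.894, -11.504]. RSS = √0.516695 = 0.719.

nominal=-13.390 wc=[-14.894,-11.504] rss=0.719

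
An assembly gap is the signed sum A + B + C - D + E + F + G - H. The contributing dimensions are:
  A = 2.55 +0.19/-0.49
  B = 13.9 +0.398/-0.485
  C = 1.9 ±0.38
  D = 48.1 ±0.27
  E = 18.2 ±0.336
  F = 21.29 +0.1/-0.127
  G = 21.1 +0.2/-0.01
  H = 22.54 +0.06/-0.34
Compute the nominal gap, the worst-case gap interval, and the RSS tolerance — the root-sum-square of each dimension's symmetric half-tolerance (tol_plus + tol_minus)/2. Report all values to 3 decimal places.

nominal=8.300 wc=[6.142,10.514] rss=0.839

Stack each dimension's contribution:
  +A: nom +2.550 → Σnom=2.550; wc +0.190/-0.490 → slack +0.190/-0.490; half-tol=0.340, Σhalf²=0.115600
  +B: nom +13.900 → Σnom=16.450; wc +0.398/-0.485 → slack +0.588/-0.975; half-tol=0.442, Σhalf²=0.310522
  +C: nom +1.900 → Σnom=18.350; wc +0.380/-0.380 → slack +0.968/-1.355; half-tol=0.380, Σhalf²=0.454922
  -D: nom -48.100 → Σnom=-29.750; wc +0.270/-0.270 → slack +1.238/-1.625; half-tol=0.270, Σhalf²=0.527822
  +E: nom +18.200 → Σnom=-11.550; wc +0.336/-0.336 → slack +1.574/-1.961; half-tol=0.336, Σhalf²=0.640718
  +F: nom +21.290 → Σnom=9.740; wc +0.100/-0.127 → slack +1.674/-2.088; half-tol=0.114, Σhalf²=0.653600
  +G: nom +21.100 → Σnom=30.840; wc +0.200/-0.010 → slack +1.874/-2.098; half-tol=0.105, Σhalf²=0.664625
  -H: nom -22.540 → Σnom=8.300; wc +0.340/-0.060 → slack +2.214/-2.158; half-tol=0.200, Σhalf²=0.704625
Nominal = 8.300. Worst-case = [8.300 - 2.158, 8.300 + 2.214] = [6.142, 10.514]. RSS = √0.704625 = 0.839.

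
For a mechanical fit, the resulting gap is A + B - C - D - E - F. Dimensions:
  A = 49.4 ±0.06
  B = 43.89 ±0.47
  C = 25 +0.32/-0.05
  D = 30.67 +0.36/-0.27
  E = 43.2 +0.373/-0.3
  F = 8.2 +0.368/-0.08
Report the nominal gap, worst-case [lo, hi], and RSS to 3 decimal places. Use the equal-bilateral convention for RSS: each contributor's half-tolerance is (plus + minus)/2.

nominal=-13.780 wc=[-15.731,-12.550] rss=0.722

Stack each dimension's contribution:
  +A: nom +49.400 → Σnom=49.400; wc +0.060/-0.060 → slack +0.060/-0.060; half-tol=0.060, Σhalf²=0.003600
  +B: nom +43.890 → Σnom=93.290; wc +0.470/-0.470 → slack +0.530/-0.530; half-tol=0.470, Σhalf²=0.224500
  -C: nom -25.000 → Σnom=68.290; wc +0.050/-0.320 → slack +0.580/-0.850; half-tol=0.185, Σhalf²=0.258725
  -D: nom -30.670 → Σnom=37.620; wc +0.270/-0.360 → slack +0.850/-1.210; half-tol=0.315, Σhalf²=0.357950
  -E: nom -43.200 → Σnom=-5.580; wc +0.300/-0.373 → slack +1.150/-1.583; half-tol=0.337, Σhalf²=0.471182
  -F: nom -8.200 → Σnom=-13.780; wc +0.080/-0.368 → slack +1.230/-1.951; half-tol=0.224, Σhalf²=0.521358
Nominal = -13.780. Worst-case = [-13.780 - 1.951, -13.780 + 1.230] = [-15.731, -12.550]. RSS = √0.521358 = 0.722.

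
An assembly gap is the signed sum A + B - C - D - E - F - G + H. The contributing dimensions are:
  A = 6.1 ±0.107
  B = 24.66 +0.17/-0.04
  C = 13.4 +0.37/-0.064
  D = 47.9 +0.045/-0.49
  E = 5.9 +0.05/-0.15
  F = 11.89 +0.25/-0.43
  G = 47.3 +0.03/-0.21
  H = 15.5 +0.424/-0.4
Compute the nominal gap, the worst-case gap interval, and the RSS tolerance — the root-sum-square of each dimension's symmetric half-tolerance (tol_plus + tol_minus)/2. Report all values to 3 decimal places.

nominal=-80.130 wc=[-81.422,-78.085] rss=0.671

Stack each dimension's contribution:
  +A: nom +6.100 → Σnom=6.100; wc +0.107/-0.107 → slack +0.107/-0.107; half-tol=0.107, Σhalf²=0.011449
  +B: nom +24.660 → Σnom=30.760; wc +0.170/-0.040 → slack +0.277/-0.147; half-tol=0.105, Σhalf²=0.022474
  -C: nom -13.400 → Σnom=17.360; wc +0.064/-0.370 → slack +0.341/-0.517; half-tol=0.217, Σhalf²=0.069563
  -D: nom -47.900 → Σnom=-30.540; wc +0.490/-0.045 → slack +0.831/-0.562; half-tol=0.268, Σhalf²=0.141119
  -E: nom -5.900 → Σnom=-36.440; wc +0.150/-0.050 → slack +0.981/-0.612; half-tol=0.100, Σhalf²=0.151119
  -F: nom -11.890 → Σnom=-48.330; wc +0.430/-0.250 → slack +1.411/-0.862; half-tol=0.340, Σhalf²=0.266719
  -G: nom -47.300 → Σnom=-95.630; wc +0.210/-0.030 → slack +1.621/-0.892; half-tol=0.120, Σhalf²=0.281119
  +H: nom +15.500 → Σnom=-80.130; wc +0.424/-0.400 → slack +2.045/-1.292; half-tol=0.412, Σhalf²=0.450863
Nominal = -80.130. Worst-case = [-80.130 - 1.292, -80.130 + 2.045] = [-81.422, -78.085]. RSS = √0.450863 = 0.671.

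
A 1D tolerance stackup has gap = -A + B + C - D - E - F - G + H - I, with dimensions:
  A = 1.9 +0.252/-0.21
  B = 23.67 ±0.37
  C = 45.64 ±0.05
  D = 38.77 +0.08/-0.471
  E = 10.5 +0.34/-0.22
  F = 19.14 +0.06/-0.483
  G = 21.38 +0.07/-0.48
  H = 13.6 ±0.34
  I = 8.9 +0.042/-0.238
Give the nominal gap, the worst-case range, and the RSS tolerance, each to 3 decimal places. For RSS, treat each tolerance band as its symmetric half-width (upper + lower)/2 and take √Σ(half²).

Stack each dimension's contribution:
  -A: nom -1.900 → Σnom=-1.900; wc +0.210/-0.252 → slack +0.210/-0.252; half-tol=0.231, Σhalf²=0.053361
  +B: nom +23.670 → Σnom=21.770; wc +0.370/-0.370 → slack +0.580/-0.622; half-tol=0.370, Σhalf²=0.190261
  +C: nom +45.640 → Σnom=67.410; wc +0.050/-0.050 → slack +0.630/-0.672; half-tol=0.050, Σhalf²=0.192761
  -D: nom -38.770 → Σnom=28.640; wc +0.471/-0.080 → slack +1.101/-0.752; half-tol=0.275, Σhalf²=0.268661
  -E: nom -10.500 → Σnom=18.140; wc +0.220/-0.340 → slack +1.321/-1.092; half-tol=0.280, Σhalf²=0.347061
  -F: nom -19.140 → Σnom=-1.000; wc +0.483/-0.060 → slack +1.804/-1.152; half-tol=0.271, Σhalf²=0.420773
  -G: nom -21.380 → Σnom=-22.380; wc +0.480/-0.070 → slack +2.284/-1.222; half-tol=0.275, Σhalf²=0.496398
  +H: nom +13.600 → Σnom=-8.780; wc +0.340/-0.340 → slack +2.624/-1.562; half-tol=0.340, Σhalf²=0.611999
  -I: nom -8.900 → Σnom=-17.680; wc +0.238/-0.042 → slack +2.862/-1.604; half-tol=0.140, Σhalf²=0.631598
Nominal = -17.680. Worst-case = [-17.680 - 1.604, -17.680 + 2.862] = [-19.284, -14.818]. RSS = √0.631598 = 0.795.

nominal=-17.680 wc=[-19.284,-14.818] rss=0.795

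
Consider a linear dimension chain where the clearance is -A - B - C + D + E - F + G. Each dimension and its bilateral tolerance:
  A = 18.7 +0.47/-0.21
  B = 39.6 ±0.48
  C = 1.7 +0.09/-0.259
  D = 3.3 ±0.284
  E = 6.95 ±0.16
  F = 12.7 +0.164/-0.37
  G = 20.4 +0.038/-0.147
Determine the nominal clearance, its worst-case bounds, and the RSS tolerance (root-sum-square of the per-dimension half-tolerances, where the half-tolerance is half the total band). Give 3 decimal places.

nominal=-42.050 wc=[-43.845,-40.249] rss=0.750

Stack each dimension's contribution:
  -A: nom -18.700 → Σnom=-18.700; wc +0.210/-0.470 → slack +0.210/-0.470; half-tol=0.340, Σhalf²=0.115600
  -B: nom -39.600 → Σnom=-58.300; wc +0.480/-0.480 → slack +0.690/-0.950; half-tol=0.480, Σhalf²=0.346000
  -C: nom -1.700 → Σnom=-60.000; wc +0.259/-0.090 → slack +0.949/-1.040; half-tol=0.174, Σhalf²=0.376450
  +D: nom +3.300 → Σnom=-56.700; wc +0.284/-0.284 → slack +1.233/-1.324; half-tol=0.284, Σhalf²=0.457106
  +E: nom +6.950 → Σnom=-49.750; wc +0.160/-0.160 → slack +1.393/-1.484; half-tol=0.160, Σhalf²=0.482706
  -F: nom -12.700 → Σnom=-62.450; wc +0.370/-0.164 → slack +1.763/-1.648; half-tol=0.267, Σhalf²=0.553995
  +G: nom +20.400 → Σnom=-42.050; wc +0.038/-0.147 → slack +1.801/-1.795; half-tol=0.092, Σhalf²=0.562552
Nominal = -42.050. Worst-case = [-42.050 - 1.795, -42.050 + 1.801] = [-43.845, -40.249]. RSS = √0.562552 = 0.750.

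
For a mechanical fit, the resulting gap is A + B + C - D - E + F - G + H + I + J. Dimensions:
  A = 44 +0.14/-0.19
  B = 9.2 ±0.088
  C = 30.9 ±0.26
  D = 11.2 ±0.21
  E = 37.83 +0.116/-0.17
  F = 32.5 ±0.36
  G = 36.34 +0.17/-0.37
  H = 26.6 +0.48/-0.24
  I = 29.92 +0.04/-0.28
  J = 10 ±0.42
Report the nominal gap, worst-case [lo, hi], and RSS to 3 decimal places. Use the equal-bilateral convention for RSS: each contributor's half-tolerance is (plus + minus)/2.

nominal=97.750 wc=[95.416,100.288] rss=0.837

Stack each dimension's contribution:
  +A: nom +44.000 → Σnom=44.000; wc +0.140/-0.190 → slack +0.140/-0.190; half-tol=0.165, Σhalf²=0.027225
  +B: nom +9.200 → Σnom=53.200; wc +0.088/-0.088 → slack +0.228/-0.278; half-tol=0.088, Σhalf²=0.034969
  +C: nom +30.900 → Σnom=84.100; wc +0.260/-0.260 → slack +0.488/-0.538; half-tol=0.260, Σhalf²=0.102569
  -D: nom -11.200 → Σnom=72.900; wc +0.210/-0.210 → slack +0.698/-0.748; half-tol=0.210, Σhalf²=0.146669
  -E: nom -37.830 → Σnom=35.070; wc +0.170/-0.116 → slack +0.868/-0.864; half-tol=0.143, Σhalf²=0.167118
  +F: nom +32.500 → Σnom=67.570; wc +0.360/-0.360 → slack +1.228/-1.224; half-tol=0.360, Σhalf²=0.296718
  -G: nom -36.340 → Σnom=31.230; wc +0.370/-0.170 → slack +1.598/-1.394; half-tol=0.270, Σhalf²=0.369618
  +H: nom +26.600 → Σnom=57.830; wc +0.480/-0.240 → slack +2.078/-1.634; half-tol=0.360, Σhalf²=0.499218
  +I: nom +29.920 → Σnom=87.750; wc +0.040/-0.280 → slack +2.118/-1.914; half-tol=0.160, Σhalf²=0.524818
  +J: nom +10.000 → Σnom=97.750; wc +0.420/-0.420 → slack +2.538/-2.334; half-tol=0.420, Σhalf²=0.701218
Nominal = 97.750. Worst-case = [97.750 - 2.334, 97.750 + 2.538] = [95.416, 100.288]. RSS = √0.701218 = 0.837.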